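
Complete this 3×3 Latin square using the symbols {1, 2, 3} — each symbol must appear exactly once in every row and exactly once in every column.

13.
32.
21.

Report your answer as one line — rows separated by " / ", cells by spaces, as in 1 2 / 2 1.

(r1,c3) = 2
(r2,c3) = 1
(r3,c3) = 3

1 3 2 / 3 2 1 / 2 1 3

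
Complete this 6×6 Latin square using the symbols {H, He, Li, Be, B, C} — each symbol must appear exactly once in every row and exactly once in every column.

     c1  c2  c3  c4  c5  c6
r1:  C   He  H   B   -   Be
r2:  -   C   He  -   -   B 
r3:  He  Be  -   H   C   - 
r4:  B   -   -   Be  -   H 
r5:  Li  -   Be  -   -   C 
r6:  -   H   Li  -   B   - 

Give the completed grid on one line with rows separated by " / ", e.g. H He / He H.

C He H B Li Be / H C He Li Be B / He Be B H C Li / B Li C Be He H / Li B Be He H C / Be H Li C B He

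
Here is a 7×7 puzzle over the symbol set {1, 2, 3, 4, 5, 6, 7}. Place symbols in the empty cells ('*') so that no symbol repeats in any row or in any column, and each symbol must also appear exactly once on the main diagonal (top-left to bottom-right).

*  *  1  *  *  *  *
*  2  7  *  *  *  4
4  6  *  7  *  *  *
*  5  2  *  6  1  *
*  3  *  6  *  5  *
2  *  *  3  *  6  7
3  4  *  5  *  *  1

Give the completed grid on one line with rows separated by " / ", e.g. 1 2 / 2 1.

(r1,c2): row 1 has {1}; column 2 has {2,3,4,5,6}, so it must be 7.
(r2,c4): row 2 has {2,4,7}; column 4 has {3,5,6,7}, so it must be 1.
(r2,c6): row 2 has {1,2,4,7}; column 6 has {1,5,6}, so it must be 3.
(r3,c6): row 3 has {4,6,7}; column 6 has {1,3,5,6}, so it must be 2.
(r4,c1): row 4 has {1,2,5,6}; column 1 has {2,3,4}, so it must be 7.
(r4,c4): row 4 has {1,2,5,6,7}; column 4 has {1,3,5,6,7}; the diagonal has {1,2,6}, so it must be 4.
(r4,c7): row 4 has {1,2,4,5,6,7}; column 7 has {1,4,7}, so it must be 3.
(r5,c1): row 5 has {3,5,6}; column 1 has {2,3,4,7}, so it must be 1.
(r5,c3): row 5 has {1,3,5,6}; column 3 has {1,2,7}, so it must be 4.
(r5,c5): row 5 has {1,3,4,5,6}; column 5 has {6}; the diagonal has {1,2,4,6}, so it must be 7.
(r5,c7): row 5 has {1,3,4,5,6,7}; column 7 has {1,3,4,7}, so it must be 2.
(r6,c2): row 6 has {2,3,6,7}; column 2 has {2,3,4,5,6,7}, so it must be 1.
(r6,c3): row 6 has {1,2,3,6,7}; column 3 has {1,2,4,7}, so it must be 5.
(r6,c5): row 6 has {1,2,3,5,6,7}; column 5 has {6,7}, so it must be 4.
(r7,c3): row 7 has {1,3,4,5}; column 3 has {1,2,4,5,7}, so it must be 6.
(r7,c5): row 7 has {1,3,4,5,6}; column 5 has {4,6,7}, so it must be 2.
(r7,c6): row 7 has {1,2,3,4,5,6}; column 6 has {1,2,3,5,6}, so it must be 7.
(r1,c1): row 1 has {1,7}; column 1 has {1,2,3,4,7}; the diagonal has {1,2,4,6,7}, so it must be 5.
(r1,c4): row 1 has {1,5,7}; column 4 has {1,3,4,5,6,7}, so it must be 2.
(r1,c5): row 1 has {1,2,5,7}; column 5 has {2,4,6,7}, so it must be 3.
(r1,c6): row 1 has {1,2,3,5,7}; column 6 has {1,2,3,5,6,7}, so it must be 4.
(r1,c7): row 1 has {1,2,3,4,5,7}; column 7 has {1,2,3,4,7}, so it must be 6.
(r2,c1): row 2 has {1,2,3,4,7}; column 1 has {1,2,3,4,5,7}, so it must be 6.
(r2,c5): row 2 has {1,2,3,4,6,7}; column 5 has {2,3,4,6,7}, so it must be 5.
(r3,c3): row 3 has {2,4,6,7}; column 3 has {1,2,4,5,6,7}; the diagonal has {1,2,4,5,6,7}, so it must be 3.
(r3,c5): row 3 has {2,3,4,6,7}; column 5 has {2,3,4,5,6,7}, so it must be 1.
(r3,c7): row 3 has {1,2,3,4,6,7}; column 7 has {1,2,3,4,6,7}, so it must be 5.

5 7 1 2 3 4 6 / 6 2 7 1 5 3 4 / 4 6 3 7 1 2 5 / 7 5 2 4 6 1 3 / 1 3 4 6 7 5 2 / 2 1 5 3 4 6 7 / 3 4 6 5 2 7 1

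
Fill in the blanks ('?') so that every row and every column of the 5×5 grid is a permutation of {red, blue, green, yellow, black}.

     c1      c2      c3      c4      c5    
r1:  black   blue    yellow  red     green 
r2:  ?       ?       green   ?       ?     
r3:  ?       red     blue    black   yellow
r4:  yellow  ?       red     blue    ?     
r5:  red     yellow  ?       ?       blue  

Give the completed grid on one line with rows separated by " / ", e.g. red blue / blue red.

black blue yellow red green / blue black green yellow red / green red blue black yellow / yellow green red blue black / red yellow black green blue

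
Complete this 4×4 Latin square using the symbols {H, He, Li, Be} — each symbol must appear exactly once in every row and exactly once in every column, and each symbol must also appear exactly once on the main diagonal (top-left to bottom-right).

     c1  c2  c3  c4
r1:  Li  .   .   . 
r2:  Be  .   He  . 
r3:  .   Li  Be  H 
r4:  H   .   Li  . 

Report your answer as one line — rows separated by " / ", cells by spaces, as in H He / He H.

Li He H Be / Be H He Li / He Li Be H / H Be Li He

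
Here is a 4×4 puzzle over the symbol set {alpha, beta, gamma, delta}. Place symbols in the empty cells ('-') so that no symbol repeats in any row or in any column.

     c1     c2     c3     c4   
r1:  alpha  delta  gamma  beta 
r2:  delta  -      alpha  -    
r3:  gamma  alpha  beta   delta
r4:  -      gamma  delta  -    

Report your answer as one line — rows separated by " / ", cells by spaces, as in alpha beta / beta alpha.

alpha delta gamma beta / delta beta alpha gamma / gamma alpha beta delta / beta gamma delta alpha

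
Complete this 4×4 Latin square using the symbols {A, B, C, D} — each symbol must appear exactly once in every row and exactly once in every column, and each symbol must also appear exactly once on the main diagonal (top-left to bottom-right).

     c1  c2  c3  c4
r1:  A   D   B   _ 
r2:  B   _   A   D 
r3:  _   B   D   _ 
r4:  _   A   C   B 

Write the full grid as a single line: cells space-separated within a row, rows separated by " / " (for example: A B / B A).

A D B C / B C A D / C B D A / D A C B

(r1,c4): row 1 has {A,B,D}; column 4 has {B,D}, so it must be C.
(r2,c2): row 2 has {A,B,D}; column 2 has {A,B,D}; the diagonal has {A,B,D}, so it must be C.
(r3,c1): row 3 has {B,D}; column 1 has {A,B}, so it must be C.
(r3,c4): row 3 has {B,C,D}; column 4 has {B,C,D}, so it must be A.
(r4,c1): row 4 has {A,B,C}; column 1 has {A,B,C}, so it must be D.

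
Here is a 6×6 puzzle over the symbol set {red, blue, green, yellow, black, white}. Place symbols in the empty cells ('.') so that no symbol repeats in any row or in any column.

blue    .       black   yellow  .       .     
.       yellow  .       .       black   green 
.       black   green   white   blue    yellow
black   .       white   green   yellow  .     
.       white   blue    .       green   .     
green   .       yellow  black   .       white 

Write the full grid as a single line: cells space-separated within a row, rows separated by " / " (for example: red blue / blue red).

Cell (r1,c6): row 1 has {blue,yellow,black}; column 6 has {green,yellow,white} → red.
Cell (r2,c3): row 2 has {green,yellow,black}; column 3 has {blue,green,yellow,black,white} → red.
Cell (r2,c4): row 2 has {red,green,yellow,black}; column 4 has {green,yellow,black,white} → blue.
Cell (r3,c1): row 3 has {blue,green,yellow,black,white}; column 1 has {blue,green,black} → red.
Cell (r4,c6): row 4 has {green,yellow,black,white}; column 6 has {red,green,yellow,white} → blue.
Cell (r5,c1): row 5 has {blue,green,white}; column 1 has {red,blue,green,black} → yellow.
Cell (r5,c4): row 5 has {blue,green,yellow,white}; column 4 has {blue,green,yellow,black,white} → red.
Cell (r5,c6): row 5 has {red,blue,green,yellow,white}; column 6 has {red,blue,green,yellow,white} → black.
Cell (r6,c5): row 6 has {green,yellow,black,white}; column 5 has {blue,green,yellow,black} → red.
Cell (r1,c2): row 1 has {red,blue,yellow,black}; column 2 has {yellow,black,white} → green.
Cell (r1,c5): row 1 has {red,blue,green,yellow,black}; column 5 has {red,blue,green,yellow,black} → white.
Cell (r2,c1): row 2 has {red,blue,green,yellow,black}; column 1 has {red,blue,green,yellow,black} → white.
Cell (r4,c2): row 4 has {blue,green,yellow,black,white}; column 2 has {green,yellow,black,white} → red.
Cell (r6,c2): row 6 has {red,green,yellow,black,white}; column 2 has {red,green,yellow,black,white} → blue.

blue green black yellow white red / white yellow red blue black green / red black green white blue yellow / black red white green yellow blue / yellow white blue red green black / green blue yellow black red white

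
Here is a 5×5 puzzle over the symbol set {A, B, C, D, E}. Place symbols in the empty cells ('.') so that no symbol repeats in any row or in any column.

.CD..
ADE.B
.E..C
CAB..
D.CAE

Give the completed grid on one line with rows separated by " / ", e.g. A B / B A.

At row 1, column 5: row 1 has {C,D}; column 5 has {B,C,E}; that leaves A.
At row 2, column 4: row 2 has {A,B,D,E}; column 4 has {A}; that leaves C.
At row 3, column 1: row 3 has {C,E}; column 1 has {A,C,D}; that leaves B.
At row 3, column 3: row 3 has {B,C,E}; column 3 has {B,C,D,E}; that leaves A.
At row 3, column 4: row 3 has {A,B,C,E}; column 4 has {A,C}; that leaves D.
At row 4, column 4: row 4 has {A,B,C}; column 4 has {A,C,D}; that leaves E.
At row 4, column 5: row 4 has {A,B,C,E}; column 5 has {A,B,C,E}; that leaves D.
At row 5, column 2: row 5 has {A,C,D,E}; column 2 has {A,C,D,E}; that leaves B.
At row 1, column 1: row 1 has {A,C,D}; column 1 has {A,B,C,D}; that leaves E.
At row 1, column 4: row 1 has {A,C,D,E}; column 4 has {A,C,D,E}; that leaves B.

E C D B A / A D E C B / B E A D C / C A B E D / D B C A E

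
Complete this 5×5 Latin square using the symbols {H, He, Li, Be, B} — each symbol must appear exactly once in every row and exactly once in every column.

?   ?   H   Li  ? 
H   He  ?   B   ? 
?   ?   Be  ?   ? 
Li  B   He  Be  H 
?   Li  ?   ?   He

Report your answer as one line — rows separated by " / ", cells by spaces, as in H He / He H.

He Be H Li B / H He Li B Be / B H Be He Li / Li B He Be H / Be Li B H He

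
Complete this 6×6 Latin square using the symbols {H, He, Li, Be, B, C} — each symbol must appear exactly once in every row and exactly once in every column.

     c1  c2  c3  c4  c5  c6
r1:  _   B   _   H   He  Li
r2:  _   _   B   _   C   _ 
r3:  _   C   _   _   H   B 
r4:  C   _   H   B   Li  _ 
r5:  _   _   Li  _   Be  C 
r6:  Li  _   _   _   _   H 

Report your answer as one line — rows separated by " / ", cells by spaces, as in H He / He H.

(r1,c1) = Be
(r1,c3) = C
(r3,c1) = He
(r3,c3) = Be
(r3,c4) = Li
(r5,c4) = He
(r6,c3) = He
(r6,c5) = B
(r2,c1) = H
(r2,c4) = Be
(r2,c6) = He
(r4,c6) = Be
(r5,c1) = B
(r5,c2) = H
(r6,c2) = Be
(r6,c4) = C
(r2,c2) = Li
(r4,c2) = He

Be B C H He Li / H Li B Be C He / He C Be Li H B / C He H B Li Be / B H Li He Be C / Li Be He C B H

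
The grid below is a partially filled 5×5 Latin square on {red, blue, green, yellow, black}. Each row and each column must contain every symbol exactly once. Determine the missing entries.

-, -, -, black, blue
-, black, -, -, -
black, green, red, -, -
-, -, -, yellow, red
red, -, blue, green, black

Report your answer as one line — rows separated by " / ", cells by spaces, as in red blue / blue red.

yellow red green black blue / blue black yellow red green / black green red blue yellow / green blue black yellow red / red yellow blue green black

(r3,c4) = blue
(r3,c5) = yellow
(r4,c2) = blue
(r5,c2) = yellow
(r1,c2) = red
(r2,c4) = red
(r2,c5) = green
(r4,c1) = green
(r4,c3) = black
(r1,c1) = yellow
(r1,c3) = green
(r2,c1) = blue
(r2,c3) = yellow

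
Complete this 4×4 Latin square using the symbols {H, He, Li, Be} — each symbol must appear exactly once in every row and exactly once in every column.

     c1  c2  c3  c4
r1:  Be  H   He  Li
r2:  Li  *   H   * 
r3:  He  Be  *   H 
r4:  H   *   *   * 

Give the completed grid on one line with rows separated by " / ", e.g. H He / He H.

Be H He Li / Li He H Be / He Be Li H / H Li Be He

Cell (r2,c2): row 2 has {H,Li}; column 2 has {H,Be} → He.
Cell (r2,c4): row 2 has {H,He,Li}; column 4 has {H,Li} → Be.
Cell (r3,c3): row 3 has {H,He,Be}; column 3 has {H,He} → Li.
Cell (r4,c2): row 4 has {H}; column 2 has {H,He,Be} → Li.
Cell (r4,c3): row 4 has {H,Li}; column 3 has {H,He,Li} → Be.
Cell (r4,c4): row 4 has {H,Li,Be}; column 4 has {H,Li,Be} → He.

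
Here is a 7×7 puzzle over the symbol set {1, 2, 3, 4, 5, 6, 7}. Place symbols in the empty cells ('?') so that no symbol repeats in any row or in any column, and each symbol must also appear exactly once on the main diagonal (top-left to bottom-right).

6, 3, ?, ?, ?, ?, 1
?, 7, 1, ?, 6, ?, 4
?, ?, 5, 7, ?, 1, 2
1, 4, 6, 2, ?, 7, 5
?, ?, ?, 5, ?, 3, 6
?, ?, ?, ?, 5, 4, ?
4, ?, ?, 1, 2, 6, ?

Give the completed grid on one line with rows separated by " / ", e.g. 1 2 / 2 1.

6 3 2 4 7 5 1 / 5 7 1 3 6 2 4 / 3 6 5 7 4 1 2 / 1 4 6 2 3 7 5 / 7 2 4 5 1 3 6 / 2 1 3 6 5 4 7 / 4 5 7 1 2 6 3

(r1,c4) = 4
(r1,c5) = 7
(r2,c4) = 3
(r3,c1) = 3
(r3,c2) = 6
(r3,c5) = 4
(r4,c5) = 3
(r5,c5) = 1
(r6,c4) = 6
(r7,c2) = 5
(r7,c7) = 3
(r1,c3) = 2
(r1,c6) = 5
(r2,c6) = 2
(r5,c2) = 2
(r6,c2) = 1
(r6,c7) = 7
(r7,c3) = 7
(r2,c1) = 5
(r5,c1) = 7
(r5,c3) = 4
(r6,c1) = 2
(r6,c3) = 3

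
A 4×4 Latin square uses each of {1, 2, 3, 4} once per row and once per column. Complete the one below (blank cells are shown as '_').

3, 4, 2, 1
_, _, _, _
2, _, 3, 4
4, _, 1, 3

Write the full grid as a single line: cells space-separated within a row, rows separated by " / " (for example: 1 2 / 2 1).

3 4 2 1 / 1 3 4 2 / 2 1 3 4 / 4 2 1 3

(r2,c1): row 2 is empty so far; column 1 has {2,3,4}, so it must be 1.
(r2,c3): row 2 has {1}; column 3 has {1,2,3}, so it must be 4.
(r2,c4): row 2 has {1,4}; column 4 has {1,3,4}, so it must be 2.
(r3,c2): row 3 has {2,3,4}; column 2 has {4}, so it must be 1.
(r4,c2): row 4 has {1,3,4}; column 2 has {1,4}, so it must be 2.
(r2,c2): row 2 has {1,2,4}; column 2 has {1,2,4}, so it must be 3.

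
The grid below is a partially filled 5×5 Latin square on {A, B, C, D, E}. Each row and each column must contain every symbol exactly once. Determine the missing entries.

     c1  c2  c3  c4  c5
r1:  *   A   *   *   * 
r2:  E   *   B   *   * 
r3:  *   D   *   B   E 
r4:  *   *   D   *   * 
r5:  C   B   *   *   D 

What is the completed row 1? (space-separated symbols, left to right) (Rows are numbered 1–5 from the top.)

D A E C B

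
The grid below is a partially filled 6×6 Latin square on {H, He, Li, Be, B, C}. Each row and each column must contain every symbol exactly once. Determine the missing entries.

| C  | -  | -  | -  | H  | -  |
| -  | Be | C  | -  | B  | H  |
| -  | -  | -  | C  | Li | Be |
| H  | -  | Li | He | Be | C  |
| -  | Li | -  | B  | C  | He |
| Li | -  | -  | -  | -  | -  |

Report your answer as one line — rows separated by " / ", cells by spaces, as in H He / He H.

C He B Be H Li / He Be C Li B H / B H He C Li Be / H B Li He Be C / Be Li H B C He / Li C Be H He B

(r2,c1) = He
(r2,c4) = Li
(r3,c1) = B
(r4,c2) = B
(r5,c1) = Be
(r5,c3) = H
(r6,c5) = He
(r6,c6) = B
(r1,c2) = He
(r1,c4) = Be
(r1,c6) = Li
(r3,c2) = H
(r3,c3) = He
(r6,c2) = C
(r6,c3) = Be
(r6,c4) = H
(r1,c3) = B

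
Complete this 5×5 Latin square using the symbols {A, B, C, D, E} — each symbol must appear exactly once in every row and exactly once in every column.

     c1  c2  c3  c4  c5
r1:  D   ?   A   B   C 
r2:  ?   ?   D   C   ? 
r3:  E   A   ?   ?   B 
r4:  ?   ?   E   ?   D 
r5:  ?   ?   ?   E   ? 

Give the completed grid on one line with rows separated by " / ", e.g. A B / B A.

D E A B C / A B D C E / E A C D B / B C E A D / C D B E A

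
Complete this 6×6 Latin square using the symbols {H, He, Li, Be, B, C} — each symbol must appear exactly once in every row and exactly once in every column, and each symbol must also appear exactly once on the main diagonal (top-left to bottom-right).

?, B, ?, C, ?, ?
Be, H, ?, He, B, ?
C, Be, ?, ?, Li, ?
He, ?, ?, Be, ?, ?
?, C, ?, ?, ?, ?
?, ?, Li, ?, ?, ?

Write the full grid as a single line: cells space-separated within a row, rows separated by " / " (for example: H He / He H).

row 1 has {B,C}; column 1 has {He,Be,C}; the diagonal has {H,Be} — only Li is left for (r1,c1).
row 2 has {H,He,Be,B}; column 3 has {Li} — only C is left for (r2,c3).
row 2 has {H,He,Be,B,C}; column 6 is empty so far — only Li is left for (r2,c6).
row 4 has {He,Be}; column 2 has {H,Be,B,C} — only Li is left for (r4,c2).
row 5 has {C}; column 5 has {Li,B}; the diagonal has {H,Li,Be} — only He is left for (r5,c5).
row 6 has {Li}; column 2 has {H,Li,Be,B,C} — only He is left for (r6,c2).
row 3 has {Li,Be,C}; column 3 has {Li,C}; the diagonal has {H,He,Li,Be} — only B is left for (r3,c3).
row 3 has {Li,Be,B,C}; column 4 has {He,Be,C} — only H is left for (r3,c4).
row 3 has {H,Li,Be,B,C}; column 6 has {Li} — only He is left for (r3,c6).
row 4 has {He,Li,Be}; column 3 has {Li,B,C} — only H is left for (r4,c3).
row 4 has {H,He,Li,Be}; column 5 has {He,Li,B} — only C is left for (r4,c5).
row 4 has {H,He,Li,Be,C}; column 6 has {He,Li} — only B is left for (r4,c6).
row 5 has {He,C}; column 3 has {H,Li,B,C} — only Be is left for (r5,c3).
row 5 has {He,Be,C}; column 6 has {He,Li,B} — only H is left for (r5,c6).
row 6 has {He,Li}; column 4 has {H,He,Be,C} — only B is left for (r6,c4).
row 6 has {He,Li,B}; column 6 has {H,He,Li,B}; the diagonal has {H,He,Li,Be,B} — only C is left for (r6,c6).
row 1 has {Li,B,C}; column 3 has {H,Li,Be,B,C} — only He is left for (r1,c3).
row 1 has {He,Li,B,C}; column 6 has {H,He,Li,B,C} — only Be is left for (r1,c6).
row 5 has {H,He,Be,C}; column 1 has {He,Li,Be,C} — only B is left for (r5,c1).
row 5 has {H,He,Be,B,C}; column 4 has {H,He,Be,B,C} — only Li is left for (r5,c4).
row 6 has {He,Li,B,C}; column 1 has {He,Li,Be,B,C} — only H is left for (r6,c1).
row 6 has {H,He,Li,B,C}; column 5 has {He,Li,B,C} — only Be is left for (r6,c5).
row 1 has {He,Li,Be,B,C}; column 5 has {He,Li,Be,B,C} — only H is left for (r1,c5).

Li B He C H Be / Be H C He B Li / C Be B H Li He / He Li H Be C B / B C Be Li He H / H He Li B Be C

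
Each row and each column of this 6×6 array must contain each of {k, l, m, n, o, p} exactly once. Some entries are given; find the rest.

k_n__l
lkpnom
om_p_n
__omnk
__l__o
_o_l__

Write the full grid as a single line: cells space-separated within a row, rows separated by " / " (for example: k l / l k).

k p n o m l / l k p n o m / o m k p l n / p l o m n k / m n l k p o / n o m l k p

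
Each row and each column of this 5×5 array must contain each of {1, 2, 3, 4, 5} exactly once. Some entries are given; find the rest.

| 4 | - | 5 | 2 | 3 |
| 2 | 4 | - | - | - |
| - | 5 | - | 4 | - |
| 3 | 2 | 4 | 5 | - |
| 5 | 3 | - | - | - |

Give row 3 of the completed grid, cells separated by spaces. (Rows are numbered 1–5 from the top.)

1 5 3 4 2

Cell (r1,c2): row 1 has {2,3,4,5}; column 2 has {2,3,4,5} → 1.
Cell (r3,c1): row 3 has {4,5}; column 1 has {2,3,4,5} → 1.
Cell (r3,c5): row 3 has {1,4,5}; column 5 has {3} → 2.
Cell (r4,c5): row 4 has {2,3,4,5}; column 5 has {2,3} → 1.
Cell (r5,c4): row 5 has {3,5}; column 4 has {2,4,5} → 1.
Cell (r5,c5): row 5 has {1,3,5}; column 5 has {1,2,3} → 4.
Cell (r2,c4): row 2 has {2,4}; column 4 has {1,2,4,5} → 3.
Cell (r2,c5): row 2 has {2,3,4}; column 5 has {1,2,3,4} → 5.
Cell (r3,c3): row 3 has {1,2,4,5}; column 3 has {4,5} → 3.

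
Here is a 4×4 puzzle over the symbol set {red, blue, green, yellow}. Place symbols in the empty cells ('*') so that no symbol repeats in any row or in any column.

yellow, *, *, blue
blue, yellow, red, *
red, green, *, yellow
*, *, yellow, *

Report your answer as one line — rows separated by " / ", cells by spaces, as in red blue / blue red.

yellow red green blue / blue yellow red green / red green blue yellow / green blue yellow red

Cell (r1,c2): row 1 has {blue,yellow}; column 2 has {green,yellow} → red.
Cell (r1,c3): row 1 has {red,blue,yellow}; column 3 has {red,yellow} → green.
Cell (r2,c4): row 2 has {red,blue,yellow}; column 4 has {blue,yellow} → green.
Cell (r3,c3): row 3 has {red,green,yellow}; column 3 has {red,green,yellow} → blue.
Cell (r4,c1): row 4 has {yellow}; column 1 has {red,blue,yellow} → green.
Cell (r4,c2): row 4 has {green,yellow}; column 2 has {red,green,yellow} → blue.
Cell (r4,c4): row 4 has {blue,green,yellow}; column 4 has {blue,green,yellow} → red.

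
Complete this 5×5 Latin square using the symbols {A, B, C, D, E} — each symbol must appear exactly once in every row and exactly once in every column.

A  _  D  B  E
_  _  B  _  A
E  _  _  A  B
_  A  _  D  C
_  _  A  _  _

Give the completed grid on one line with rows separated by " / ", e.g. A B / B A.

A C D B E / D E B C A / E D C A B / B A E D C / C B A E D

(r1,c2) = C
(r3,c2) = D
(r3,c3) = C
(r4,c1) = B
(r4,c3) = E
(r5,c5) = D
(r2,c2) = E
(r2,c4) = C
(r5,c1) = C
(r5,c2) = B
(r5,c4) = E
(r2,c1) = D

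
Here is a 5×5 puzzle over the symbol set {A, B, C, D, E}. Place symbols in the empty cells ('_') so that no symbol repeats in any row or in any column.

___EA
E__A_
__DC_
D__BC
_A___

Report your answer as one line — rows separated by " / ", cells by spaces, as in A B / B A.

(r4,c2) = E
(r4,c3) = A
(r5,c4) = D
(r3,c2) = B
(r3,c5) = E
(r5,c5) = B
(r2,c5) = D
(r3,c1) = A
(r5,c1) = C
(r5,c3) = E
(r1,c1) = B
(r1,c3) = C
(r2,c2) = C
(r2,c3) = B
(r1,c2) = D

B D C E A / E C B A D / A B D C E / D E A B C / C A E D B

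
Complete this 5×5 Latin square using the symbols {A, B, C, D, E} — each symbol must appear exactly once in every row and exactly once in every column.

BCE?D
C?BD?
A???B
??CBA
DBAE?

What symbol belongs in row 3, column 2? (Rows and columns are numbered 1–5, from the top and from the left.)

E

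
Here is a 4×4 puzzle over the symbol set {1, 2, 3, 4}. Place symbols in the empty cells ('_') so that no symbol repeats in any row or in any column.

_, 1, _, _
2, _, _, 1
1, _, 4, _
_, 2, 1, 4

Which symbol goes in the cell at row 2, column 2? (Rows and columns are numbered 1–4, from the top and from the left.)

4

(r2,c3) = 3
(r3,c2) = 3
(r3,c4) = 2
(r4,c1) = 3
(r1,c1) = 4
(r1,c3) = 2
(r1,c4) = 3
(r2,c2) = 4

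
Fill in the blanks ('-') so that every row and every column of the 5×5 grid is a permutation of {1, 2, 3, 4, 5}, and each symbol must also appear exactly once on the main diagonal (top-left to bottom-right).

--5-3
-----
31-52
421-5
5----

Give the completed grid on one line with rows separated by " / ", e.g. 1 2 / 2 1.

(r1,c2) = 4
(r3,c3) = 4
(r4,c4) = 3
(r5,c2) = 3
(r5,c3) = 2
(r5,c5) = 1
(r1,c1) = 2
(r1,c4) = 1
(r2,c1) = 1
(r2,c2) = 5
(r2,c3) = 3
(r2,c5) = 4
(r5,c4) = 4
(r2,c4) = 2

2 4 5 1 3 / 1 5 3 2 4 / 3 1 4 5 2 / 4 2 1 3 5 / 5 3 2 4 1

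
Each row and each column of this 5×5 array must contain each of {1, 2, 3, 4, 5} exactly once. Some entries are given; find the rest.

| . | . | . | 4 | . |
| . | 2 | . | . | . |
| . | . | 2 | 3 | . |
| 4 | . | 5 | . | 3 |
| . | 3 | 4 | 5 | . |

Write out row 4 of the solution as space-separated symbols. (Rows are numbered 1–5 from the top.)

4 1 5 2 3

(r2,c4): row 2 has {2}; column 4 has {3,4,5}, so it must be 1.
(r4,c2): row 4 has {3,4,5}; column 2 has {2,3}, so it must be 1.
(r4,c4): row 4 has {1,3,4,5}; column 4 has {1,3,4,5}, so it must be 2.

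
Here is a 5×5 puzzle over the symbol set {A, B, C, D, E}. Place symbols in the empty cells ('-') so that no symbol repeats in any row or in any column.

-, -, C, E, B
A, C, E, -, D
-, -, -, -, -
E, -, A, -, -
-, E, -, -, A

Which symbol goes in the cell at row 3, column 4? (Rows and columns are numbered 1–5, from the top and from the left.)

A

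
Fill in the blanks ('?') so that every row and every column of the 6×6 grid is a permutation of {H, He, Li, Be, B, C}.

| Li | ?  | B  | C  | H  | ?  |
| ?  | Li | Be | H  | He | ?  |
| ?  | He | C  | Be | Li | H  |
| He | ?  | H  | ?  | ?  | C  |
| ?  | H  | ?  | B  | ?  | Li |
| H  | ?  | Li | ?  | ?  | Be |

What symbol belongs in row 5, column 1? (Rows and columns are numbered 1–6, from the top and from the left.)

Be

row 1 has {H,Li,B,C}; column 2 has {H,He,Li} — only Be is left for (r1,c2).
row 1 has {H,Li,Be,B,C}; column 6 has {H,Li,Be,C} — only He is left for (r1,c6).
row 2 has {H,He,Li,Be}; column 6 has {H,He,Li,Be,C} — only B is left for (r2,c6).
row 3 has {H,He,Li,Be,C}; column 1 has {H,He,Li} — only B is left for (r3,c1).
row 4 has {H,He,C}; column 2 has {H,He,Li,Be} — only B is left for (r4,c2).
row 4 has {H,He,B,C}; column 4 has {H,Be,B,C} — only Li is left for (r4,c4).
row 4 has {H,He,Li,B,C}; column 5 has {H,He,Li} — only Be is left for (r4,c5).
row 5 has {H,Li,B}; column 3 has {H,Li,Be,B,C} — only He is left for (r5,c3).
row 5 has {H,He,Li,B}; column 5 has {H,He,Li,Be} — only C is left for (r5,c5).
row 6 has {H,Li,Be}; column 2 has {H,He,Li,Be,B} — only C is left for (r6,c2).
row 6 has {H,Li,Be,C}; column 4 has {H,Li,Be,B,C} — only He is left for (r6,c4).
row 6 has {H,He,Li,Be,C}; column 5 has {H,He,Li,Be,C} — only B is left for (r6,c5).
row 2 has {H,He,Li,Be,B}; column 1 has {H,He,Li,B} — only C is left for (r2,c1).
row 5 has {H,He,Li,B,C}; column 1 has {H,He,Li,B,C} — only Be is left for (r5,c1).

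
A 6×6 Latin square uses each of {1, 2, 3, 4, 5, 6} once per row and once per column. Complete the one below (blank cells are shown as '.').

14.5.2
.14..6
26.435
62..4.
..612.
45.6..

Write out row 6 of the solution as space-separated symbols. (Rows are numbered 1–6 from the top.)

4 5 2 6 1 3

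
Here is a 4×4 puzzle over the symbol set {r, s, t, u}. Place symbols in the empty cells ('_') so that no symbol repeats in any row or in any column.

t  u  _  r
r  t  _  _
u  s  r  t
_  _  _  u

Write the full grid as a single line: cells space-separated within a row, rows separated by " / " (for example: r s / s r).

t u s r / r t u s / u s r t / s r t u

At row 1, column 3: row 1 has {r,t,u}; column 3 has {r}; that leaves s.
At row 2, column 3: row 2 has {r,t}; column 3 has {r,s}; that leaves u.
At row 2, column 4: row 2 has {r,t,u}; column 4 has {r,t,u}; that leaves s.
At row 4, column 1: row 4 has {u}; column 1 has {r,t,u}; that leaves s.
At row 4, column 2: row 4 has {s,u}; column 2 has {s,t,u}; that leaves r.
At row 4, column 3: row 4 has {r,s,u}; column 3 has {r,s,u}; that leaves t.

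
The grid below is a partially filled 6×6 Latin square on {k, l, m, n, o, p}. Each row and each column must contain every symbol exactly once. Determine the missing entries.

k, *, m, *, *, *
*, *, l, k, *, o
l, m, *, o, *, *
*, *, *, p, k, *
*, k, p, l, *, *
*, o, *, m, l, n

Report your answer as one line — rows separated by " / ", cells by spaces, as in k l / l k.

k l m n o p / n p l k m o / l m n o p k / m n o p k l / o k p l n m / p o k m l n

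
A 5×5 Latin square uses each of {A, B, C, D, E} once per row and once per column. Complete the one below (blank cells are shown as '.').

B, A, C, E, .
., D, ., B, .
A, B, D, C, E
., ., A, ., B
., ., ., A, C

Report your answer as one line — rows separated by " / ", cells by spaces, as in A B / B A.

(r1,c5): row 1 has {A,B,C,E}; column 5 has {B,C,E}, so it must be D.
(r2,c3): row 2 has {B,D}; column 3 has {A,C,D}, so it must be E.
(r2,c5): row 2 has {B,D,E}; column 5 has {B,C,D,E}, so it must be A.
(r4,c4): row 4 has {A,B}; column 4 has {A,B,C,E}, so it must be D.
(r5,c2): row 5 has {A,C}; column 2 has {A,B,D}, so it must be E.
(r5,c3): row 5 has {A,C,E}; column 3 has {A,C,D,E}, so it must be B.
(r2,c1): row 2 has {A,B,D,E}; column 1 has {A,B}, so it must be C.
(r4,c1): row 4 has {A,B,D}; column 1 has {A,B,C}, so it must be E.
(r4,c2): row 4 has {A,B,D,E}; column 2 has {A,B,D,E}, so it must be C.
(r5,c1): row 5 has {A,B,C,E}; column 1 has {A,B,C,E}, so it must be D.

B A C E D / C D E B A / A B D C E / E C A D B / D E B A C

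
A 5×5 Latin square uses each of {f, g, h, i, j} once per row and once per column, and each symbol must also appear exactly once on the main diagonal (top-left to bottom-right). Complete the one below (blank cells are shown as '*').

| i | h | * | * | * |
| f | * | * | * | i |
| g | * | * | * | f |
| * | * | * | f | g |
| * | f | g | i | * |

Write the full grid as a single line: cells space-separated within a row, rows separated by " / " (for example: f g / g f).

i h f g j / f g h j i / g i j h f / h j i f g / j f g i h

(r1,c5) = j
(r5,c5) = h
(r1,c3) = f
(r1,c4) = g
(r3,c3) = j
(r3,c4) = h
(r5,c1) = j
(r2,c2) = g
(r2,c3) = h
(r2,c4) = j
(r3,c2) = i
(r4,c1) = h
(r4,c2) = j
(r4,c3) = i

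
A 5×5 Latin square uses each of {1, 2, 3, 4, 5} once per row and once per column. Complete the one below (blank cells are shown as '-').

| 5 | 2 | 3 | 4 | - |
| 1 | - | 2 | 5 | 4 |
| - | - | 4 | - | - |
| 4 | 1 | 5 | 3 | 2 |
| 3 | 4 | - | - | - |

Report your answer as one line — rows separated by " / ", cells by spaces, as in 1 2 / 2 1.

5 2 3 4 1 / 1 3 2 5 4 / 2 5 4 1 3 / 4 1 5 3 2 / 3 4 1 2 5

At row 1, column 5: row 1 has {2,3,4,5}; column 5 has {2,4}; that leaves 1.
At row 2, column 2: row 2 has {1,2,4,5}; column 2 has {1,2,4}; that leaves 3.
At row 3, column 1: row 3 has {4}; column 1 has {1,3,4,5}; that leaves 2.
At row 3, column 2: row 3 has {2,4}; column 2 has {1,2,3,4}; that leaves 5.
At row 3, column 4: row 3 has {2,4,5}; column 4 has {3,4,5}; that leaves 1.
At row 3, column 5: row 3 has {1,2,4,5}; column 5 has {1,2,4}; that leaves 3.
At row 5, column 3: row 5 has {3,4}; column 3 has {2,3,4,5}; that leaves 1.
At row 5, column 4: row 5 has {1,3,4}; column 4 has {1,3,4,5}; that leaves 2.
At row 5, column 5: row 5 has {1,2,3,4}; column 5 has {1,2,3,4}; that leaves 5.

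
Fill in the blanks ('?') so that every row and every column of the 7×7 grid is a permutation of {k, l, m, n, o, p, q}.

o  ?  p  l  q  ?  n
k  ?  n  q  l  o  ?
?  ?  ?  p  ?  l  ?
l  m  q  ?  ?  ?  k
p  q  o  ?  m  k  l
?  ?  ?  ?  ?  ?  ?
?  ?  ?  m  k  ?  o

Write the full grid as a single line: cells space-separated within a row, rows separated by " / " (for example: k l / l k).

o k p l q m n / k p n q l o m / m o k p n l q / l m q o p n k / p q o n m k l / n l m k o q p / q n l m k p o

row 1 has {l,n,o,p,q}; column 2 has {m,q} — only k is left for (r1,c2).
row 1 has {k,l,n,o,p,q}; column 6 has {k,l,o} — only m is left for (r1,c6).
row 2 has {k,l,n,o,q}; column 2 has {k,m,q} — only p is left for (r2,c2).
row 2 has {k,l,n,o,p,q}; column 7 has {k,l,n,o} — only m is left for (r2,c7).
row 3 has {l,p}; column 7 has {k,l,m,n,o} — only q is left for (r3,c7).
row 5 has {k,l,m,o,p,q}; column 4 has {l,m,p,q} — only n is left for (r5,c4).
row 6 is empty so far; column 7 has {k,l,m,n,o,q} — only p is left for (r6,c7).
row 7 has {k,m,o}; column 3 has {n,o,p,q} — only l is left for (r7,c3).
row 4 has {k,l,m,q}; column 4 has {l,m,n,p,q} — only o is left for (r4,c4).
row 6 has {p}; column 4 has {l,m,n,o,p,q} — only k is left for (r6,c4).
row 7 has {k,l,m,o}; column 2 has {k,m,p,q} — only n is left for (r7,c2).
row 3 has {l,p,q}; column 2 has {k,m,n,p,q} — only o is left for (r3,c2).
row 3 has {l,o,p,q}; column 5 has {k,l,m,q} — only n is left for (r3,c5).
row 4 has {k,l,m,o,q}; column 5 has {k,l,m,n,q} — only p is left for (r4,c5).
row 4 has {k,l,m,o,p,q}; column 6 has {k,l,m,o} — only n is left for (r4,c6).
row 6 has {k,p}; column 2 has {k,m,n,o,p,q} — only l is left for (r6,c2).
row 6 has {k,l,p}; column 3 has {l,n,o,p,q} — only m is left for (r6,c3).
row 6 has {k,l,m,p}; column 5 has {k,l,m,n,p,q} — only o is left for (r6,c5).
row 6 has {k,l,m,o,p}; column 6 has {k,l,m,n,o} — only q is left for (r6,c6).
row 7 has {k,l,m,n,o}; column 1 has {k,l,o,p} — only q is left for (r7,c1).
row 7 has {k,l,m,n,o,q}; column 6 has {k,l,m,n,o,q} — only p is left for (r7,c6).
row 3 has {l,n,o,p,q}; column 1 has {k,l,o,p,q} — only m is left for (r3,c1).
row 3 has {l,m,n,o,p,q}; column 3 has {l,m,n,o,p,q} — only k is left for (r3,c3).
row 6 has {k,l,m,o,p,q}; column 1 has {k,l,m,o,p,q} — only n is left for (r6,c1).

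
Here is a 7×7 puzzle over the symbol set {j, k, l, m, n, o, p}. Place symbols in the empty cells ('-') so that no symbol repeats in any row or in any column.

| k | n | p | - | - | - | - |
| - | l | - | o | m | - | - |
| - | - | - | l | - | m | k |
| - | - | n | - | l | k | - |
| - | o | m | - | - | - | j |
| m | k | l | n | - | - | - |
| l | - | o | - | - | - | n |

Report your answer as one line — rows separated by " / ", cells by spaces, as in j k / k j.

At row 2, column 7: row 2 has {l,m,o}; column 7 has {j,k,n}; that leaves p.
At row 3, column 3: row 3 has {k,l,m}; column 3 has {l,m,n,o,p}; that leaves j.
At row 6, column 7: row 6 has {k,l,m,n}; column 7 has {j,k,n,p}; that leaves o.
At row 2, column 3: row 2 has {l,m,o,p}; column 3 has {j,l,m,n,o,p}; that leaves k.
At row 3, column 2: row 3 has {j,k,l,m}; column 2 has {k,l,n,o}; that leaves p.
At row 4, column 7: row 4 has {k,l,n}; column 7 has {j,k,n,o,p}; that leaves m.
At row 1, column 7: row 1 has {k,n,p}; column 7 has {j,k,m,n,o,p}; that leaves l.
At row 4, column 2: row 4 has {k,l,m,n}; column 2 has {k,l,n,o,p}; that leaves j.
At row 4, column 4: row 4 has {j,k,l,m,n}; column 4 has {l,n,o}; that leaves p.
At row 5, column 4: row 5 has {j,m,o}; column 4 has {l,n,o,p}; that leaves k.
At row 7, column 2: row 7 has {l,n,o}; column 2 has {j,k,l,n,o,p}; that leaves m.
At row 7, column 4: row 7 has {l,m,n,o}; column 4 has {k,l,n,o,p}; that leaves j.
At row 7, column 6: row 7 has {j,l,m,n,o}; column 6 has {k,m}; that leaves p.
At row 1, column 4: row 1 has {k,l,n,p}; column 4 has {j,k,l,n,o,p}; that leaves m.
At row 4, column 1: row 4 has {j,k,l,m,n,p}; column 1 has {k,l,m}; that leaves o.
At row 6, column 6: row 6 has {k,l,m,n,o}; column 6 has {k,m,p}; that leaves j.
At row 7, column 5: row 7 has {j,l,m,n,o,p}; column 5 has {l,m}; that leaves k.
At row 1, column 6: row 1 has {k,l,m,n,p}; column 6 has {j,k,m,p}; that leaves o.
At row 2, column 6: row 2 has {k,l,m,o,p}; column 6 has {j,k,m,o,p}; that leaves n.
At row 3, column 1: row 3 has {j,k,l,m,p}; column 1 has {k,l,m,o}; that leaves n.
At row 3, column 5: row 3 has {j,k,l,m,n,p}; column 5 has {k,l,m}; that leaves o.
At row 5, column 1: row 5 has {j,k,m,o}; column 1 has {k,l,m,n,o}; that leaves p.
At row 5, column 5: row 5 has {j,k,m,o,p}; column 5 has {k,l,m,o}; that leaves n.
At row 5, column 6: row 5 has {j,k,m,n,o,p}; column 6 has {j,k,m,n,o,p}; that leaves l.
At row 6, column 5: row 6 has {j,k,l,m,n,o}; column 5 has {k,l,m,n,o}; that leaves p.
At row 1, column 5: row 1 has {k,l,m,n,o,p}; column 5 has {k,l,m,n,o,p}; that leaves j.
At row 2, column 1: row 2 has {k,l,m,n,o,p}; column 1 has {k,l,m,n,o,p}; that leaves j.

k n p m j o l / j l k o m n p / n p j l o m k / o j n p l k m / p o m k n l j / m k l n p j o / l m o j k p n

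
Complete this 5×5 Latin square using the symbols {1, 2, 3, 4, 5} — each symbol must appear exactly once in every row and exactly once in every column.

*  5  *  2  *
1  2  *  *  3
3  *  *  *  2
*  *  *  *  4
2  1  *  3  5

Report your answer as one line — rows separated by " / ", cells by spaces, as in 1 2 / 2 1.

(r1,c1) = 4
(r1,c5) = 1
(r3,c2) = 4
(r4,c1) = 5
(r4,c2) = 3
(r4,c4) = 1
(r5,c3) = 4
(r1,c3) = 3
(r2,c3) = 5
(r2,c4) = 4
(r3,c3) = 1
(r3,c4) = 5
(r4,c3) = 2

4 5 3 2 1 / 1 2 5 4 3 / 3 4 1 5 2 / 5 3 2 1 4 / 2 1 4 3 5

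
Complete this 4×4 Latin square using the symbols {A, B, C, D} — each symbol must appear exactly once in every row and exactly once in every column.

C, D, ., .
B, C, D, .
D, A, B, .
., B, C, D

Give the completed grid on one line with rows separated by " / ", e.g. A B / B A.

(r1,c3) = A
(r1,c4) = B
(r2,c4) = A
(r3,c4) = C
(r4,c1) = A

C D A B / B C D A / D A B C / A B C D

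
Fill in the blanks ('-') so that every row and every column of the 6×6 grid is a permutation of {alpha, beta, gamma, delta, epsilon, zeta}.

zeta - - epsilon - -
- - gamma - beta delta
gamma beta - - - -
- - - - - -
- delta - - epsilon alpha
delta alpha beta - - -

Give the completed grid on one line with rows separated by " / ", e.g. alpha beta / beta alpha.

zeta gamma alpha epsilon delta beta / epsilon zeta gamma alpha beta delta / gamma beta epsilon delta alpha zeta / alpha epsilon delta beta zeta gamma / beta delta zeta gamma epsilon alpha / delta alpha beta zeta gamma epsilon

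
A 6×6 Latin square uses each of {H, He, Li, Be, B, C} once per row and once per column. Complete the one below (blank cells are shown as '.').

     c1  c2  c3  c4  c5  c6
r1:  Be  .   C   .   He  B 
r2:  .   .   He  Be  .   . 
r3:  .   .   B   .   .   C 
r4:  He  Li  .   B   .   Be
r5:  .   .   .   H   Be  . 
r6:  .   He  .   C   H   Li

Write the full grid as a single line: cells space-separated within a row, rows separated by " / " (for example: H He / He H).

Be H C Li He B / Li C He Be B H / H Be B He Li C / He Li H B C Be / C B Li H Be He / B He Be C H Li

(r1,c2) = H
(r1,c4) = Li
(r2,c6) = H
(r3,c2) = Be
(r3,c4) = He
(r3,c5) = Li
(r4,c3) = H
(r4,c5) = C
(r5,c3) = Li
(r5,c6) = He
(r6,c1) = B
(r6,c3) = Be
(r2,c5) = B
(r3,c1) = H
(r5,c1) = C
(r5,c2) = B
(r2,c1) = Li
(r2,c2) = C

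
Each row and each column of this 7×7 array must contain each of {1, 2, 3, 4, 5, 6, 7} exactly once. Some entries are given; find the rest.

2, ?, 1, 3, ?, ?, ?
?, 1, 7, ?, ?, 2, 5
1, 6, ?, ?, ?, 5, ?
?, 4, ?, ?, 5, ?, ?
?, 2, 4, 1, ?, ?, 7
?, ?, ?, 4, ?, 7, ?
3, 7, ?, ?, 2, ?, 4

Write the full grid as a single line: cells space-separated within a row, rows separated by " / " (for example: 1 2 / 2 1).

2 5 1 3 7 4 6 / 4 1 7 6 3 2 5 / 1 6 2 7 4 5 3 / 7 4 3 2 5 6 1 / 5 2 4 1 6 3 7 / 6 3 5 4 1 7 2 / 3 7 6 5 2 1 4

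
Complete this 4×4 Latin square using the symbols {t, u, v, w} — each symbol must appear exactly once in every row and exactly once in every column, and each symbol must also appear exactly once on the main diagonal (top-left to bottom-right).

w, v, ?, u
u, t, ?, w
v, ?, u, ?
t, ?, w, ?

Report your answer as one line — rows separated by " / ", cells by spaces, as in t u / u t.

At row 1, column 3: row 1 has {u,v,w}; column 3 has {u,w}; that leaves t.
At row 2, column 3: row 2 has {t,u,w}; column 3 has {t,u,w}; that leaves v.
At row 3, column 2: row 3 has {u,v}; column 2 has {t,v}; that leaves w.
At row 3, column 4: row 3 has {u,v,w}; column 4 has {u,w}; that leaves t.
At row 4, column 2: row 4 has {t,w}; column 2 has {t,v,w}; that leaves u.
At row 4, column 4: row 4 has {t,u,w}; column 4 has {t,u,w}; the diagonal has {t,u,w}; that leaves v.

w v t u / u t v w / v w u t / t u w v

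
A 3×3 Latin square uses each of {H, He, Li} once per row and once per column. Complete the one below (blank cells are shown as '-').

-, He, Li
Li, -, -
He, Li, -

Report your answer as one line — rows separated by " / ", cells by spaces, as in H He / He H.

H He Li / Li H He / He Li H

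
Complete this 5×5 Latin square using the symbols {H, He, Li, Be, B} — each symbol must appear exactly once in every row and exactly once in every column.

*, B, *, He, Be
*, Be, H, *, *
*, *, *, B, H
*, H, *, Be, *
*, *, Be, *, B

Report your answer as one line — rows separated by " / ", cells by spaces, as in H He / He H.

(r1,c3) = Li
(r2,c4) = Li
(r2,c5) = He
(r3,c3) = He
(r4,c3) = B
(r4,c5) = Li
(r5,c4) = H
(r1,c1) = H
(r2,c1) = B
(r3,c2) = Li
(r4,c1) = He
(r5,c1) = Li
(r5,c2) = He
(r3,c1) = Be

H B Li He Be / B Be H Li He / Be Li He B H / He H B Be Li / Li He Be H B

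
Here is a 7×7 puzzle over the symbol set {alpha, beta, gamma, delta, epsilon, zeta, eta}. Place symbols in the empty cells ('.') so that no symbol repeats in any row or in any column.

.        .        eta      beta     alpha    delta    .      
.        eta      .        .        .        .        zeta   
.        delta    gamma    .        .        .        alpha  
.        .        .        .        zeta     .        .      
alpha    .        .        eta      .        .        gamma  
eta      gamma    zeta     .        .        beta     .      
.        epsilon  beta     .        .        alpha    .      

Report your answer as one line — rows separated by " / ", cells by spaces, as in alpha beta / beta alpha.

gamma zeta eta beta alpha delta epsilon / delta eta alpha epsilon beta gamma zeta / beta delta gamma zeta eta epsilon alpha / epsilon alpha delta gamma zeta eta beta / alpha beta epsilon eta delta zeta gamma / eta gamma zeta alpha epsilon beta delta / zeta epsilon beta delta gamma alpha eta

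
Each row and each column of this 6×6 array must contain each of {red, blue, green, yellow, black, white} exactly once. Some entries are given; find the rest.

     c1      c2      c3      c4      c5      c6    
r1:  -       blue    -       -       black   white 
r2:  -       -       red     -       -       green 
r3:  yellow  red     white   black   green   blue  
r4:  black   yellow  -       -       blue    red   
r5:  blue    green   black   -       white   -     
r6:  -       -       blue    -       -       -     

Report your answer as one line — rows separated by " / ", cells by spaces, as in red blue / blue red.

red blue yellow green black white / white black red blue yellow green / yellow red white black green blue / black yellow green white blue red / blue green black red white yellow / green white blue yellow red black

At row 2, column 1: row 2 has {red,green}; column 1 has {blue,yellow,black}; that leaves white.
At row 2, column 2: row 2 has {red,green,white}; column 2 has {red,blue,green,yellow}; that leaves black.
At row 2, column 5: row 2 has {red,green,black,white}; column 5 has {blue,green,black,white}; that leaves yellow.
At row 4, column 3: row 4 has {red,blue,yellow,black}; column 3 has {red,blue,black,white}; that leaves green.
At row 4, column 4: row 4 has {red,blue,green,yellow,black}; column 4 has {black}; that leaves white.
At row 5, column 6: row 5 has {blue,green,black,white}; column 6 has {red,blue,green,white}; that leaves yellow.
At row 6, column 2: row 6 has {blue}; column 2 has {red,blue,green,yellow,black}; that leaves white.
At row 6, column 5: row 6 has {blue,white}; column 5 has {blue,green,yellow,black,white}; that leaves red.
At row 6, column 6: row 6 has {red,blue,white}; column 6 has {red,blue,green,yellow,white}; that leaves black.
At row 1, column 3: row 1 has {blue,black,white}; column 3 has {red,blue,green,black,white}; that leaves yellow.
At row 2, column 4: row 2 has {red,green,yellow,black,white}; column 4 has {black,white}; that leaves blue.
At row 5, column 4: row 5 has {blue,green,yellow,black,white}; column 4 has {blue,black,white}; that leaves red.
At row 6, column 1: row 6 has {red,blue,black,white}; column 1 has {blue,yellow,black,white}; that leaves green.
At row 6, column 4: row 6 has {red,blue,green,black,white}; column 4 has {red,blue,black,white}; that leaves yellow.
At row 1, column 1: row 1 has {blue,yellow,black,white}; column 1 has {blue,green,yellow,black,white}; that leaves red.
At row 1, column 4: row 1 has {red,blue,yellow,black,white}; column 4 has {red,blue,yellow,black,white}; that leaves green.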